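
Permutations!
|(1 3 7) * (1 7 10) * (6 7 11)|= 3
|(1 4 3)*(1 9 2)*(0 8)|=|(0 8)(1 4 3 9 2)|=10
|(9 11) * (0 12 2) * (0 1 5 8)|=|(0 12 2 1 5 8)(9 11)|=6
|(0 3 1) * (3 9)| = 4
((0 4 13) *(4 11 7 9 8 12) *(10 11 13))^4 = (13)(4 9 10 8 11 12 7)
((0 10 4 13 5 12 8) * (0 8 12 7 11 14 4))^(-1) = ((0 10)(4 13 5 7 11 14))^(-1) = (0 10)(4 14 11 7 5 13)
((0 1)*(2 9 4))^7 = ((0 1)(2 9 4))^7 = (0 1)(2 9 4)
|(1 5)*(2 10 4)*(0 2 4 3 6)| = 10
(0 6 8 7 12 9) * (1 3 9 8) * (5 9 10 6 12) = (0 12 8 7 5 9)(1 3 10 6) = [12, 3, 2, 10, 4, 9, 1, 5, 7, 0, 6, 11, 8]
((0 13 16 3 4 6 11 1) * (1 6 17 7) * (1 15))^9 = (17)(6 11)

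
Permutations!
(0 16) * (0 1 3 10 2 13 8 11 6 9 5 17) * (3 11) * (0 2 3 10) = [16, 11, 13, 0, 4, 17, 9, 7, 10, 5, 3, 6, 12, 8, 14, 15, 1, 2] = (0 16 1 11 6 9 5 17 2 13 8 10 3)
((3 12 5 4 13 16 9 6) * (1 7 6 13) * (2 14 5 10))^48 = ((1 7 6 3 12 10 2 14 5 4)(9 13 16))^48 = (16)(1 5 2 12 6)(3 7 4 14 10)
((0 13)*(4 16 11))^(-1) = (0 13)(4 11 16)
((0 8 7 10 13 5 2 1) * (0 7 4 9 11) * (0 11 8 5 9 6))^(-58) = ((0 5 2 1 7 10 13 9 8 4 6))^(-58) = (0 8 10 2 6 9 7 5 4 13 1)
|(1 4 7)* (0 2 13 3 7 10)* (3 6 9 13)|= |(0 2 3 7 1 4 10)(6 9 13)|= 21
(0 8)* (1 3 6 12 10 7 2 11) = (0 8)(1 3 6 12 10 7 2 11) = [8, 3, 11, 6, 4, 5, 12, 2, 0, 9, 7, 1, 10]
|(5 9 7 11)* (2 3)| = 4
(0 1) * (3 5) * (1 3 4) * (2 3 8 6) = (0 8 6 2 3 5 4 1) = [8, 0, 3, 5, 1, 4, 2, 7, 6]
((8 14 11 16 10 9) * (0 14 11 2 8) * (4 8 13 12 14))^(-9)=((0 4 8 11 16 10 9)(2 13 12 14))^(-9)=(0 10 11 4 9 16 8)(2 14 12 13)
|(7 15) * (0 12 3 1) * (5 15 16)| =|(0 12 3 1)(5 15 7 16)| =4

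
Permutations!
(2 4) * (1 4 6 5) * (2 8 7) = [0, 4, 6, 3, 8, 1, 5, 2, 7] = (1 4 8 7 2 6 5)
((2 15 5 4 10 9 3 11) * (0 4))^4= ((0 4 10 9 3 11 2 15 5))^4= (0 3 5 9 15 10 2 4 11)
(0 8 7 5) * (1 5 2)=(0 8 7 2 1 5)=[8, 5, 1, 3, 4, 0, 6, 2, 7]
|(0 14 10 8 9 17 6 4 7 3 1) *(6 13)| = 12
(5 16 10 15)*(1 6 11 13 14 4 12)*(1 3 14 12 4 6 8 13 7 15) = (1 8 13 12 3 14 6 11 7 15 5 16 10) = [0, 8, 2, 14, 4, 16, 11, 15, 13, 9, 1, 7, 3, 12, 6, 5, 10]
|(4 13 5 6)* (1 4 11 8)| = |(1 4 13 5 6 11 8)| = 7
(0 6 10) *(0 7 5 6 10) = (0 10 7 5 6) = [10, 1, 2, 3, 4, 6, 0, 5, 8, 9, 7]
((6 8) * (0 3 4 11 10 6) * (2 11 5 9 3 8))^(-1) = ((0 8)(2 11 10 6)(3 4 5 9))^(-1) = (0 8)(2 6 10 11)(3 9 5 4)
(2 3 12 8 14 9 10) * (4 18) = (2 3 12 8 14 9 10)(4 18) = [0, 1, 3, 12, 18, 5, 6, 7, 14, 10, 2, 11, 8, 13, 9, 15, 16, 17, 4]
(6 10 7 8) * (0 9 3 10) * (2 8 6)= (0 9 3 10 7 6)(2 8)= [9, 1, 8, 10, 4, 5, 0, 6, 2, 3, 7]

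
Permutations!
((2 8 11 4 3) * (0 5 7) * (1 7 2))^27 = (11)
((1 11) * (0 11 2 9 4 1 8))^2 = ((0 11 8)(1 2 9 4))^2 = (0 8 11)(1 9)(2 4)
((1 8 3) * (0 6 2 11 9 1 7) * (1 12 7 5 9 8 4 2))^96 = (12)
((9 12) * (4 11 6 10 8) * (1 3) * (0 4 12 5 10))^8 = ((0 4 11 6)(1 3)(5 10 8 12 9))^8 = (5 12 10 9 8)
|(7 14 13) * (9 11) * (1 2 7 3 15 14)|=12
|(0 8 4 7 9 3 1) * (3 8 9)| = 7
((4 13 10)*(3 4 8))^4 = (3 8 10 13 4)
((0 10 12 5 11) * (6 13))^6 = (13)(0 10 12 5 11)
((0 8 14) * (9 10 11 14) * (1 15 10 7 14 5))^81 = ((0 8 9 7 14)(1 15 10 11 5))^81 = (0 8 9 7 14)(1 15 10 11 5)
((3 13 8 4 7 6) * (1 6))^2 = ((1 6 3 13 8 4 7))^2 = (1 3 8 7 6 13 4)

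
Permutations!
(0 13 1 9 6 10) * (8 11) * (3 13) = (0 3 13 1 9 6 10)(8 11) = [3, 9, 2, 13, 4, 5, 10, 7, 11, 6, 0, 8, 12, 1]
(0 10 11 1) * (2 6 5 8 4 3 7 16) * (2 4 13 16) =(0 10 11 1)(2 6 5 8 13 16 4 3 7) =[10, 0, 6, 7, 3, 8, 5, 2, 13, 9, 11, 1, 12, 16, 14, 15, 4]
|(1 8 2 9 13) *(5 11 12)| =|(1 8 2 9 13)(5 11 12)| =15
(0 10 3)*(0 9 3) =[10, 1, 2, 9, 4, 5, 6, 7, 8, 3, 0] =(0 10)(3 9)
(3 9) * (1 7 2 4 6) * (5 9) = (1 7 2 4 6)(3 5 9) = [0, 7, 4, 5, 6, 9, 1, 2, 8, 3]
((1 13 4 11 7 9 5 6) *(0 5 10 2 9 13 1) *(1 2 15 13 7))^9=(1 2 9 10 15 13 4 11)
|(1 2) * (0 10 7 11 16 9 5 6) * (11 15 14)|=10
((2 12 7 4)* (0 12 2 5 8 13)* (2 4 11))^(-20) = (0 8 4 11 12 13 5 2 7)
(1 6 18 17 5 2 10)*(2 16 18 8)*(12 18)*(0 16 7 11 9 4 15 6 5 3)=(0 16 12 18 17 3)(1 5 7 11 9 4 15 6 8 2 10)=[16, 5, 10, 0, 15, 7, 8, 11, 2, 4, 1, 9, 18, 13, 14, 6, 12, 3, 17]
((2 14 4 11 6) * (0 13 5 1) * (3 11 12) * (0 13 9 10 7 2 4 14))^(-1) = (14)(0 2 7 10 9)(1 5 13)(3 12 4 6 11)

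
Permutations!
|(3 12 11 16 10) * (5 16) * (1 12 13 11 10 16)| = 7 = |(16)(1 12 10 3 13 11 5)|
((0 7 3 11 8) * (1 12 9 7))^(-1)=(0 8 11 3 7 9 12 1)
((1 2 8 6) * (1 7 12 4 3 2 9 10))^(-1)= (1 10 9)(2 3 4 12 7 6 8)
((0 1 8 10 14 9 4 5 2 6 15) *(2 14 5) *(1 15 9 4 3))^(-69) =((0 15)(1 8 10 5 14 4 2 6 9 3))^(-69) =(0 15)(1 8 10 5 14 4 2 6 9 3)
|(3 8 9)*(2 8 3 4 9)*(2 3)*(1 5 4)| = 12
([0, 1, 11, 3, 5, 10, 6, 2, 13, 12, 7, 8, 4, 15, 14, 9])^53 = [0, 1, 10, 3, 9, 12, 6, 5, 2, 13, 4, 7, 15, 11, 14, 8]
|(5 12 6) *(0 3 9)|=3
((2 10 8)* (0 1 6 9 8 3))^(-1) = (0 3 10 2 8 9 6 1)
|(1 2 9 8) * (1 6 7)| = 6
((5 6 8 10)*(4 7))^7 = (4 7)(5 10 8 6) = ((4 7)(5 6 8 10))^7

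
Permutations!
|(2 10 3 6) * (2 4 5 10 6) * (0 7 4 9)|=|(0 7 4 5 10 3 2 6 9)|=9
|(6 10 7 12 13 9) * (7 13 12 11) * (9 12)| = |(6 10 13 12 9)(7 11)| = 10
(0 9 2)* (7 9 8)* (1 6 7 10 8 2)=(0 2)(1 6 7 9)(8 10)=[2, 6, 0, 3, 4, 5, 7, 9, 10, 1, 8]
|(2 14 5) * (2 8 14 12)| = 6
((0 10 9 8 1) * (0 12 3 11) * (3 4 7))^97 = (0 7 1 10 3 12 9 11 4 8)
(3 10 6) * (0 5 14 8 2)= (0 5 14 8 2)(3 10 6)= [5, 1, 0, 10, 4, 14, 3, 7, 2, 9, 6, 11, 12, 13, 8]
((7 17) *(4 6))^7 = ((4 6)(7 17))^7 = (4 6)(7 17)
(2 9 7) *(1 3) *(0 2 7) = (0 2 9)(1 3) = [2, 3, 9, 1, 4, 5, 6, 7, 8, 0]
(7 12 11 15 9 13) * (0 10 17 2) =(0 10 17 2)(7 12 11 15 9 13) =[10, 1, 0, 3, 4, 5, 6, 12, 8, 13, 17, 15, 11, 7, 14, 9, 16, 2]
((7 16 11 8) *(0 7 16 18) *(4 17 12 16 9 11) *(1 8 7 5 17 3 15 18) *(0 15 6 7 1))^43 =((0 5 17 12 16 4 3 6 7)(1 8 9 11)(15 18))^43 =(0 6 4 12 5 7 3 16 17)(1 11 9 8)(15 18)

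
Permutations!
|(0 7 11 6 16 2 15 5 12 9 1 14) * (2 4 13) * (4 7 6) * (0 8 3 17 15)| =|(0 6 16 7 11 4 13 2)(1 14 8 3 17 15 5 12 9)| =72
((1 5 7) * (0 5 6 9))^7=(0 5 7 1 6 9)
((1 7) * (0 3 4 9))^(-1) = ((0 3 4 9)(1 7))^(-1) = (0 9 4 3)(1 7)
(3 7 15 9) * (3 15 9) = (3 7 9 15) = [0, 1, 2, 7, 4, 5, 6, 9, 8, 15, 10, 11, 12, 13, 14, 3]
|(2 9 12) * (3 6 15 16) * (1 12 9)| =12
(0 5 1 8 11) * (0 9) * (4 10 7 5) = (0 4 10 7 5 1 8 11 9) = [4, 8, 2, 3, 10, 1, 6, 5, 11, 0, 7, 9]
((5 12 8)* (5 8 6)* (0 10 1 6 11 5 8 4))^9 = ((0 10 1 6 8 4)(5 12 11))^9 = (12)(0 6)(1 4)(8 10)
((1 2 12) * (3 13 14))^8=((1 2 12)(3 13 14))^8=(1 12 2)(3 14 13)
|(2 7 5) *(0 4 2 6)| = |(0 4 2 7 5 6)| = 6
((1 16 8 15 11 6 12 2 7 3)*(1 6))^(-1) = ((1 16 8 15 11)(2 7 3 6 12))^(-1) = (1 11 15 8 16)(2 12 6 3 7)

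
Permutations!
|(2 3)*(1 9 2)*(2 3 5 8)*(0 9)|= |(0 9 3 1)(2 5 8)|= 12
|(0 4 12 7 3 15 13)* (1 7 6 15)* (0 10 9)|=24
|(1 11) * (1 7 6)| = |(1 11 7 6)| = 4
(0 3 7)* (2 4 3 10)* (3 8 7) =(0 10 2 4 8 7) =[10, 1, 4, 3, 8, 5, 6, 0, 7, 9, 2]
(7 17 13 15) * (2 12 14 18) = (2 12 14 18)(7 17 13 15) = [0, 1, 12, 3, 4, 5, 6, 17, 8, 9, 10, 11, 14, 15, 18, 7, 16, 13, 2]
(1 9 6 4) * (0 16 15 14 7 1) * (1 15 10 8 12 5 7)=(0 16 10 8 12 5 7 15 14 1 9 6 4)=[16, 9, 2, 3, 0, 7, 4, 15, 12, 6, 8, 11, 5, 13, 1, 14, 10]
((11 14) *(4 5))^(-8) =(14)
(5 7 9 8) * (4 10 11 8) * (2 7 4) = [0, 1, 7, 3, 10, 4, 6, 9, 5, 2, 11, 8] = (2 7 9)(4 10 11 8 5)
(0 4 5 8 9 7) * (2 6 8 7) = (0 4 5 7)(2 6 8 9) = [4, 1, 6, 3, 5, 7, 8, 0, 9, 2]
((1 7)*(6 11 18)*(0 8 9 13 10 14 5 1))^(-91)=(0 7 1 5 14 10 13 9 8)(6 18 11)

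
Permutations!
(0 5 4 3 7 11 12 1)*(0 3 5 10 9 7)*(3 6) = (0 10 9 7 11 12 1 6 3)(4 5) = [10, 6, 2, 0, 5, 4, 3, 11, 8, 7, 9, 12, 1]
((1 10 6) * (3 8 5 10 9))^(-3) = (1 5 9 10 3 6 8)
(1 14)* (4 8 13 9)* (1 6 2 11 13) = (1 14 6 2 11 13 9 4 8) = [0, 14, 11, 3, 8, 5, 2, 7, 1, 4, 10, 13, 12, 9, 6]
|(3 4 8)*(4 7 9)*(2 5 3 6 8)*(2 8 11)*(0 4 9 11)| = |(0 4 8 6)(2 5 3 7 11)| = 20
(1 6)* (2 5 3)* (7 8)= (1 6)(2 5 3)(7 8)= [0, 6, 5, 2, 4, 3, 1, 8, 7]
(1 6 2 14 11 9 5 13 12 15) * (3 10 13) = (1 6 2 14 11 9 5 3 10 13 12 15) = [0, 6, 14, 10, 4, 3, 2, 7, 8, 5, 13, 9, 15, 12, 11, 1]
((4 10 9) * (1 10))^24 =(10)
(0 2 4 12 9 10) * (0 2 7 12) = (0 7 12 9 10 2 4) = [7, 1, 4, 3, 0, 5, 6, 12, 8, 10, 2, 11, 9]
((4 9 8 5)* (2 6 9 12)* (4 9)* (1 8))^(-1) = (1 9 5 8)(2 12 4 6)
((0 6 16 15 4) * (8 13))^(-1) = ((0 6 16 15 4)(8 13))^(-1) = (0 4 15 16 6)(8 13)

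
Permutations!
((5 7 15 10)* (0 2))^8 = ((0 2)(5 7 15 10))^8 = (15)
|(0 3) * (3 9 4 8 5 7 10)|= |(0 9 4 8 5 7 10 3)|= 8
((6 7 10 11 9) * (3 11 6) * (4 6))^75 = (11)(4 10 7 6)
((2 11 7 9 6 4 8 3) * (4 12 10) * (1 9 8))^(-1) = (1 4 10 12 6 9)(2 3 8 7 11)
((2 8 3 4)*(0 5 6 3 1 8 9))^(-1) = (0 9 2 4 3 6 5)(1 8)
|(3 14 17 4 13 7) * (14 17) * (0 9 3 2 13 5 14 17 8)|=|(0 9 3 8)(2 13 7)(4 5 14 17)|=12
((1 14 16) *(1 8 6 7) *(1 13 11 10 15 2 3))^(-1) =(1 3 2 15 10 11 13 7 6 8 16 14)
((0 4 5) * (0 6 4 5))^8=((0 5 6 4))^8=(6)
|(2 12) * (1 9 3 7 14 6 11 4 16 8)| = |(1 9 3 7 14 6 11 4 16 8)(2 12)| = 10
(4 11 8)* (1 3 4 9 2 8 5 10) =(1 3 4 11 5 10)(2 8 9) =[0, 3, 8, 4, 11, 10, 6, 7, 9, 2, 1, 5]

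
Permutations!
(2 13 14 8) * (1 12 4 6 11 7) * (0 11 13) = (0 11 7 1 12 4 6 13 14 8 2) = [11, 12, 0, 3, 6, 5, 13, 1, 2, 9, 10, 7, 4, 14, 8]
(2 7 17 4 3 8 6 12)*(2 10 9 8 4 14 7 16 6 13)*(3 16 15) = (2 15 3 4 16 6 12 10 9 8 13)(7 17 14) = [0, 1, 15, 4, 16, 5, 12, 17, 13, 8, 9, 11, 10, 2, 7, 3, 6, 14]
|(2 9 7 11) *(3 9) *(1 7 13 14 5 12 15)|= |(1 7 11 2 3 9 13 14 5 12 15)|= 11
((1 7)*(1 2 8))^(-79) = (1 7 2 8)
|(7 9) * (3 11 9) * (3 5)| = |(3 11 9 7 5)| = 5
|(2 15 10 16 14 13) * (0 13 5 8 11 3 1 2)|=|(0 13)(1 2 15 10 16 14 5 8 11 3)|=10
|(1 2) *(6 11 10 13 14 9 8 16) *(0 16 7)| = 10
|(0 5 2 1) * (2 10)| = |(0 5 10 2 1)| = 5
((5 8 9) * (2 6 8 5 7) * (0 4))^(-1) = ((0 4)(2 6 8 9 7))^(-1) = (0 4)(2 7 9 8 6)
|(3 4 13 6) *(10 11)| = |(3 4 13 6)(10 11)| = 4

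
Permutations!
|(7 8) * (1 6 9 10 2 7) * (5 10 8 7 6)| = 7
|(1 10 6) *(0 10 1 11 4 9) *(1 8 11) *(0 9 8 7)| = |(0 10 6 1 7)(4 8 11)| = 15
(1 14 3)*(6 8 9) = (1 14 3)(6 8 9) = [0, 14, 2, 1, 4, 5, 8, 7, 9, 6, 10, 11, 12, 13, 3]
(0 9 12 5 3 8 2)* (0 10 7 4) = [9, 1, 10, 8, 0, 3, 6, 4, 2, 12, 7, 11, 5] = (0 9 12 5 3 8 2 10 7 4)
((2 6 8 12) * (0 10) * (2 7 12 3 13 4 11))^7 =((0 10)(2 6 8 3 13 4 11)(7 12))^7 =(13)(0 10)(7 12)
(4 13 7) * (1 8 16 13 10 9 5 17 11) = [0, 8, 2, 3, 10, 17, 6, 4, 16, 5, 9, 1, 12, 7, 14, 15, 13, 11] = (1 8 16 13 7 4 10 9 5 17 11)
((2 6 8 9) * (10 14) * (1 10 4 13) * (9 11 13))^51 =((1 10 14 4 9 2 6 8 11 13))^51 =(1 10 14 4 9 2 6 8 11 13)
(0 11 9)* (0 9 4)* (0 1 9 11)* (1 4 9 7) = (1 7)(9 11) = [0, 7, 2, 3, 4, 5, 6, 1, 8, 11, 10, 9]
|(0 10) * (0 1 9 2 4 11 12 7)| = 9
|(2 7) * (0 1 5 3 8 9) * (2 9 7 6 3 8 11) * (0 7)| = |(0 1 5 8)(2 6 3 11)(7 9)| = 4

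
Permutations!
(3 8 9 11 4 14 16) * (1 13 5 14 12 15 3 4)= (1 13 5 14 16 4 12 15 3 8 9 11)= [0, 13, 2, 8, 12, 14, 6, 7, 9, 11, 10, 1, 15, 5, 16, 3, 4]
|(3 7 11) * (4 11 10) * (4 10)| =|(3 7 4 11)| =4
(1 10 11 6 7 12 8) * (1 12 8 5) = [0, 10, 2, 3, 4, 1, 7, 8, 12, 9, 11, 6, 5] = (1 10 11 6 7 8 12 5)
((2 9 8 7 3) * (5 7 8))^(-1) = (2 3 7 5 9)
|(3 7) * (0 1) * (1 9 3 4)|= |(0 9 3 7 4 1)|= 6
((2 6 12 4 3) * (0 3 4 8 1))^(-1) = ((0 3 2 6 12 8 1))^(-1) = (0 1 8 12 6 2 3)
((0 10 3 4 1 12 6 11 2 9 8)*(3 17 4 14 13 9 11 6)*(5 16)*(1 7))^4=((0 10 17 4 7 1 12 3 14 13 9 8)(2 11)(5 16))^4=(0 7 14)(1 13 10)(3 8 4)(9 17 12)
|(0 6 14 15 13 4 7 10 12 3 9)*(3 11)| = |(0 6 14 15 13 4 7 10 12 11 3 9)| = 12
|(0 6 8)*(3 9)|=6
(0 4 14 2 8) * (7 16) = (0 4 14 2 8)(7 16) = [4, 1, 8, 3, 14, 5, 6, 16, 0, 9, 10, 11, 12, 13, 2, 15, 7]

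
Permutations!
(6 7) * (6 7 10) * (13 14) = (6 10)(13 14) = [0, 1, 2, 3, 4, 5, 10, 7, 8, 9, 6, 11, 12, 14, 13]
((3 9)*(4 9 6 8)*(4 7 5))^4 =(3 5 6 4 8 9 7) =((3 6 8 7 5 4 9))^4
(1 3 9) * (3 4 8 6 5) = [0, 4, 2, 9, 8, 3, 5, 7, 6, 1] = (1 4 8 6 5 3 9)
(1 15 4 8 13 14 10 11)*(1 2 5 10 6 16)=(1 15 4 8 13 14 6 16)(2 5 10 11)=[0, 15, 5, 3, 8, 10, 16, 7, 13, 9, 11, 2, 12, 14, 6, 4, 1]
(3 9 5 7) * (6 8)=(3 9 5 7)(6 8)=[0, 1, 2, 9, 4, 7, 8, 3, 6, 5]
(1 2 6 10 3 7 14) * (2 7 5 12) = [0, 7, 6, 5, 4, 12, 10, 14, 8, 9, 3, 11, 2, 13, 1] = (1 7 14)(2 6 10 3 5 12)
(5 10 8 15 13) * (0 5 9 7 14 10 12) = (0 5 12)(7 14 10 8 15 13 9) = [5, 1, 2, 3, 4, 12, 6, 14, 15, 7, 8, 11, 0, 9, 10, 13]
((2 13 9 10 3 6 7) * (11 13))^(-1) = (2 7 6 3 10 9 13 11)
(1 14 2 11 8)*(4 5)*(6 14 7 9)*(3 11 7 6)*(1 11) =(1 6 14 2 7 9 3)(4 5)(8 11) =[0, 6, 7, 1, 5, 4, 14, 9, 11, 3, 10, 8, 12, 13, 2]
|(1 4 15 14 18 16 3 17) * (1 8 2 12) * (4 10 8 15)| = 30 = |(1 10 8 2 12)(3 17 15 14 18 16)|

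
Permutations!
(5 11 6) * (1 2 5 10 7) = (1 2 5 11 6 10 7) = [0, 2, 5, 3, 4, 11, 10, 1, 8, 9, 7, 6]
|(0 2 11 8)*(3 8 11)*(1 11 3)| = |(0 2 1 11 3 8)| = 6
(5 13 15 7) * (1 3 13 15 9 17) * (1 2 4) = (1 3 13 9 17 2 4)(5 15 7) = [0, 3, 4, 13, 1, 15, 6, 5, 8, 17, 10, 11, 12, 9, 14, 7, 16, 2]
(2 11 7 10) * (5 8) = (2 11 7 10)(5 8) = [0, 1, 11, 3, 4, 8, 6, 10, 5, 9, 2, 7]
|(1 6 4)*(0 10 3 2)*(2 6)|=|(0 10 3 6 4 1 2)|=7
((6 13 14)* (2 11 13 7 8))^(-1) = (2 8 7 6 14 13 11)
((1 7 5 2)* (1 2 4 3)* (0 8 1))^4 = ((0 8 1 7 5 4 3))^4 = (0 5 8 4 1 3 7)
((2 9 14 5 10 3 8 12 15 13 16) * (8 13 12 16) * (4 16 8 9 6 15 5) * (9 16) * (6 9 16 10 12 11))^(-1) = (2 16 4 14 9)(3 10 13)(5 12)(6 11 15)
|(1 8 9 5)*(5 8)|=2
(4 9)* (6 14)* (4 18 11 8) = (4 9 18 11 8)(6 14) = [0, 1, 2, 3, 9, 5, 14, 7, 4, 18, 10, 8, 12, 13, 6, 15, 16, 17, 11]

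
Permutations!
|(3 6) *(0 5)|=|(0 5)(3 6)|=2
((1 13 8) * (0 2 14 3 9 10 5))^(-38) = (0 9 2 10 14 5 3)(1 13 8)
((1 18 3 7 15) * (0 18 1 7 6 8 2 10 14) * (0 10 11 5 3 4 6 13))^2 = ((0 18 4 6 8 2 11 5 3 13)(7 15)(10 14))^2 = (0 4 8 11 3)(2 5 13 18 6)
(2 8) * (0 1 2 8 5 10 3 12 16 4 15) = (0 1 2 5 10 3 12 16 4 15) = [1, 2, 5, 12, 15, 10, 6, 7, 8, 9, 3, 11, 16, 13, 14, 0, 4]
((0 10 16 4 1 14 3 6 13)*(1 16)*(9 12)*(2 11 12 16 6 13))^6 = ((0 10 1 14 3 13)(2 11 12 9 16 4 6))^6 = (2 6 4 16 9 12 11)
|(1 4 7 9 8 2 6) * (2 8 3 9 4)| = 6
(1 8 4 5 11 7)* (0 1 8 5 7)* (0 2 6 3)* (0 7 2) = (0 1 5 11)(2 6 3 7 8 4) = [1, 5, 6, 7, 2, 11, 3, 8, 4, 9, 10, 0]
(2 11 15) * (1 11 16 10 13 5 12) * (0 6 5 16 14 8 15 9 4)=[6, 11, 14, 3, 0, 12, 5, 7, 15, 4, 13, 9, 1, 16, 8, 2, 10]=(0 6 5 12 1 11 9 4)(2 14 8 15)(10 13 16)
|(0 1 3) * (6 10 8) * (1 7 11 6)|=|(0 7 11 6 10 8 1 3)|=8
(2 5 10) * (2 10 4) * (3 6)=(10)(2 5 4)(3 6)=[0, 1, 5, 6, 2, 4, 3, 7, 8, 9, 10]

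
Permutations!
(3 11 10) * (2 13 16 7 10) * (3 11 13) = (2 3 13 16 7 10 11) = [0, 1, 3, 13, 4, 5, 6, 10, 8, 9, 11, 2, 12, 16, 14, 15, 7]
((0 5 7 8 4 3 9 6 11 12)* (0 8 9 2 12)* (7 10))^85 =(12)(0 5 10 7 9 6 11)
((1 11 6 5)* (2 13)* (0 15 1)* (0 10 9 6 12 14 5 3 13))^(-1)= (0 2 13 3 6 9 10 5 14 12 11 1 15)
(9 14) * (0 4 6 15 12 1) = (0 4 6 15 12 1)(9 14) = [4, 0, 2, 3, 6, 5, 15, 7, 8, 14, 10, 11, 1, 13, 9, 12]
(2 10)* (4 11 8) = (2 10)(4 11 8) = [0, 1, 10, 3, 11, 5, 6, 7, 4, 9, 2, 8]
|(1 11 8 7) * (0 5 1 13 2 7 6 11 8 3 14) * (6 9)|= 9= |(0 5 1 8 9 6 11 3 14)(2 7 13)|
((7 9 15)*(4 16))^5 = (4 16)(7 15 9)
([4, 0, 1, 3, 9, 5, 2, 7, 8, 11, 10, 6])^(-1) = [1, 2, 6, 3, 0, 5, 11, 7, 8, 4, 10, 9]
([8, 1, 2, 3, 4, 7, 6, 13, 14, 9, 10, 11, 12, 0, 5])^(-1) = (0 13 7 5 14 8)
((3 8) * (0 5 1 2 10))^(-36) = (0 10 2 1 5)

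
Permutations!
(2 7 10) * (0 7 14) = [7, 1, 14, 3, 4, 5, 6, 10, 8, 9, 2, 11, 12, 13, 0] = (0 7 10 2 14)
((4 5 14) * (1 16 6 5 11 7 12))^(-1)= (1 12 7 11 4 14 5 6 16)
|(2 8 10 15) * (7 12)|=4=|(2 8 10 15)(7 12)|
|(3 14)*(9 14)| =|(3 9 14)| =3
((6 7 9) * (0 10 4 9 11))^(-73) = (0 6 10 7 4 11 9)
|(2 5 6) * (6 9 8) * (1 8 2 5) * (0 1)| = |(0 1 8 6 5 9 2)| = 7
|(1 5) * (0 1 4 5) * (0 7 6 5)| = 6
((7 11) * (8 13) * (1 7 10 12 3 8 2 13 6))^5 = ((1 7 11 10 12 3 8 6)(2 13))^5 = (1 3 11 6 12 7 8 10)(2 13)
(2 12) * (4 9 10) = (2 12)(4 9 10) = [0, 1, 12, 3, 9, 5, 6, 7, 8, 10, 4, 11, 2]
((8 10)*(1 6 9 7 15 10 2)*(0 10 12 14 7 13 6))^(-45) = (7 14 12 15)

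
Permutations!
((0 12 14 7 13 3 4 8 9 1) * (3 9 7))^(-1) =(0 1 9 13 7 8 4 3 14 12)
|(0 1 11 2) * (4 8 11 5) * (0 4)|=|(0 1 5)(2 4 8 11)|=12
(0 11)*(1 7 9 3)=(0 11)(1 7 9 3)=[11, 7, 2, 1, 4, 5, 6, 9, 8, 3, 10, 0]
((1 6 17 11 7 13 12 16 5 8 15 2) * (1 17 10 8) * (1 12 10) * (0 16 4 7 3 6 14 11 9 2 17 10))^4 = ((0 16 5 12 4 7 13)(1 14 11 3 6)(2 10 8 15 17 9))^4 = (0 4 16 7 5 13 12)(1 6 3 11 14)(2 17 8)(9 15 10)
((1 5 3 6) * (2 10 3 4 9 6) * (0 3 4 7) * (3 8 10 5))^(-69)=(0 2 6 10 7 3 9 8 5 1 4)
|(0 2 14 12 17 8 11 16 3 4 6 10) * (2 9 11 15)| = |(0 9 11 16 3 4 6 10)(2 14 12 17 8 15)| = 24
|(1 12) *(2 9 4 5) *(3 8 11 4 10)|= 8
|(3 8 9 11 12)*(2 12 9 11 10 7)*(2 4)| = |(2 12 3 8 11 9 10 7 4)| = 9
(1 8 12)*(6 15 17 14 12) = (1 8 6 15 17 14 12) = [0, 8, 2, 3, 4, 5, 15, 7, 6, 9, 10, 11, 1, 13, 12, 17, 16, 14]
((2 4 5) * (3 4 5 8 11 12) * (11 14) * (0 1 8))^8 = ((0 1 8 14 11 12 3 4)(2 5))^8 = (14)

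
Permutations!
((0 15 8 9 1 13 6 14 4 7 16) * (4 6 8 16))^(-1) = ((0 15 16)(1 13 8 9)(4 7)(6 14))^(-1) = (0 16 15)(1 9 8 13)(4 7)(6 14)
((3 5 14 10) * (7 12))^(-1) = (3 10 14 5)(7 12)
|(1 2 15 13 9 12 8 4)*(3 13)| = |(1 2 15 3 13 9 12 8 4)| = 9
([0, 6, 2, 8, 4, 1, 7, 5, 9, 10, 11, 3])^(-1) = (1 5 7 6)(3 11 10 9 8)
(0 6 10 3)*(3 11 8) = (0 6 10 11 8 3) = [6, 1, 2, 0, 4, 5, 10, 7, 3, 9, 11, 8]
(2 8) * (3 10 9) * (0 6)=[6, 1, 8, 10, 4, 5, 0, 7, 2, 3, 9]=(0 6)(2 8)(3 10 9)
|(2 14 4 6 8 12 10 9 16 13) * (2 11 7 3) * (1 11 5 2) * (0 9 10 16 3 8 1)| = 12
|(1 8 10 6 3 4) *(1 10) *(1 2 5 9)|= |(1 8 2 5 9)(3 4 10 6)|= 20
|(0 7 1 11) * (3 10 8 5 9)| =20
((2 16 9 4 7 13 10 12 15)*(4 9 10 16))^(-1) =(2 15 12 10 16 13 7 4)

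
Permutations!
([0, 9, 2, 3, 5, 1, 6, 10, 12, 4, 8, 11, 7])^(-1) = [0, 5, 2, 3, 9, 4, 6, 12, 10, 1, 7, 11, 8]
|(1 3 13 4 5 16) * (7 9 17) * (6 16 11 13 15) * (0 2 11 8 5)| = |(0 2 11 13 4)(1 3 15 6 16)(5 8)(7 9 17)| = 30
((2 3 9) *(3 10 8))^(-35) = ((2 10 8 3 9))^(-35) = (10)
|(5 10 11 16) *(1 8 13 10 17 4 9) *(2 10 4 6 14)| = 40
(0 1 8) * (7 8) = (0 1 7 8) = [1, 7, 2, 3, 4, 5, 6, 8, 0]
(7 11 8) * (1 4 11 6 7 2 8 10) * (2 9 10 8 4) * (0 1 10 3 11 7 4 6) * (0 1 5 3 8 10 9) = (0 5 3 11 10 9 8)(1 2 6 4 7) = [5, 2, 6, 11, 7, 3, 4, 1, 0, 8, 9, 10]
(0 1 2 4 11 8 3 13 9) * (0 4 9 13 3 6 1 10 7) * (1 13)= [10, 2, 9, 3, 11, 5, 13, 0, 6, 4, 7, 8, 12, 1]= (0 10 7)(1 2 9 4 11 8 6 13)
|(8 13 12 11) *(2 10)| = 4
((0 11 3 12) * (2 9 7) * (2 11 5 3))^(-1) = (0 12 3 5)(2 11 7 9)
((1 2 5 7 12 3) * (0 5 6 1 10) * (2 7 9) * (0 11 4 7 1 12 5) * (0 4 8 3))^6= (0 6 9 7)(2 5 4 12)(3 11)(8 10)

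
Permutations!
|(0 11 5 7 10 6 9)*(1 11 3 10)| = |(0 3 10 6 9)(1 11 5 7)| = 20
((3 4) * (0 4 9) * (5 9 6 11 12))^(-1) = (0 9 5 12 11 6 3 4)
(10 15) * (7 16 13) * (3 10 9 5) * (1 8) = (1 8)(3 10 15 9 5)(7 16 13) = [0, 8, 2, 10, 4, 3, 6, 16, 1, 5, 15, 11, 12, 7, 14, 9, 13]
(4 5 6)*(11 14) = (4 5 6)(11 14) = [0, 1, 2, 3, 5, 6, 4, 7, 8, 9, 10, 14, 12, 13, 11]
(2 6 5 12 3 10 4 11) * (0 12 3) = [12, 1, 6, 10, 11, 3, 5, 7, 8, 9, 4, 2, 0] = (0 12)(2 6 5 3 10 4 11)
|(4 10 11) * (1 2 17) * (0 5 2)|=15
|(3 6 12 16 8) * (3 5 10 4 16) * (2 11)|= 30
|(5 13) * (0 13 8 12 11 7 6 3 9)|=10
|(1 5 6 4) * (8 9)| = |(1 5 6 4)(8 9)| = 4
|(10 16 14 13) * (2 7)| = |(2 7)(10 16 14 13)| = 4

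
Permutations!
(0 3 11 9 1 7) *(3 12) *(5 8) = (0 12 3 11 9 1 7)(5 8) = [12, 7, 2, 11, 4, 8, 6, 0, 5, 1, 10, 9, 3]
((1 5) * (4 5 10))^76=((1 10 4 5))^76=(10)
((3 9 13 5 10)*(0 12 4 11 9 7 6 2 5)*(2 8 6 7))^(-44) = (0 9 4)(11 12 13)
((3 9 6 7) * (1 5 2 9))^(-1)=((1 5 2 9 6 7 3))^(-1)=(1 3 7 6 9 2 5)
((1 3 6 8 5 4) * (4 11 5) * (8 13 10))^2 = (1 6 10 4 3 13 8)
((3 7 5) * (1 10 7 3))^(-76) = ((1 10 7 5))^(-76) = (10)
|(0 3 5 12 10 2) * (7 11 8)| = |(0 3 5 12 10 2)(7 11 8)| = 6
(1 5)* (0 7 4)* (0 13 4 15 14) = (0 7 15 14)(1 5)(4 13) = [7, 5, 2, 3, 13, 1, 6, 15, 8, 9, 10, 11, 12, 4, 0, 14]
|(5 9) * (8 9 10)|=|(5 10 8 9)|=4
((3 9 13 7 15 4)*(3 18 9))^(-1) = ((4 18 9 13 7 15))^(-1) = (4 15 7 13 9 18)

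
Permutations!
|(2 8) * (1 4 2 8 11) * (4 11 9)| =6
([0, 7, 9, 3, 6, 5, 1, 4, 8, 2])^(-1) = (1 6 4 7)(2 9)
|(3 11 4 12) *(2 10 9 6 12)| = 8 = |(2 10 9 6 12 3 11 4)|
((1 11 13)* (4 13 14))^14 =((1 11 14 4 13))^14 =(1 13 4 14 11)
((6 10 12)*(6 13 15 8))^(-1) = (6 8 15 13 12 10)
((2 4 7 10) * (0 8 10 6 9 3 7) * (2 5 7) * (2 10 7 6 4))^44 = ((0 8 7 4)(3 10 5 6 9))^44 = (3 9 6 5 10)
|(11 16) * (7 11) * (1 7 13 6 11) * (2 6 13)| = 4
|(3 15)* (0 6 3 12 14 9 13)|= |(0 6 3 15 12 14 9 13)|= 8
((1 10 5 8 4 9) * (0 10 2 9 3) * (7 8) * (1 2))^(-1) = ((0 10 5 7 8 4 3)(2 9))^(-1) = (0 3 4 8 7 5 10)(2 9)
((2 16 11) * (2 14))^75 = ((2 16 11 14))^75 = (2 14 11 16)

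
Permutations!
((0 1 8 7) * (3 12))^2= (12)(0 8)(1 7)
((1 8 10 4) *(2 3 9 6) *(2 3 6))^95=((1 8 10 4)(2 6 3 9))^95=(1 4 10 8)(2 9 3 6)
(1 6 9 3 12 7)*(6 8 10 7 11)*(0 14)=(0 14)(1 8 10 7)(3 12 11 6 9)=[14, 8, 2, 12, 4, 5, 9, 1, 10, 3, 7, 6, 11, 13, 0]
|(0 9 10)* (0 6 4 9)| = 4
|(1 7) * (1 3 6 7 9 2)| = |(1 9 2)(3 6 7)| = 3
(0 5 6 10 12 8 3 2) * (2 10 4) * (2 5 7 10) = (0 7 10 12 8 3 2)(4 5 6) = [7, 1, 0, 2, 5, 6, 4, 10, 3, 9, 12, 11, 8]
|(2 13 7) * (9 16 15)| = 3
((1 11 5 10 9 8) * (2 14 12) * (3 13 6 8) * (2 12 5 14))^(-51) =(1 8 6 13 3 9 10 5 14 11)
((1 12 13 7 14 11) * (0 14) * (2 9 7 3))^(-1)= (0 7 9 2 3 13 12 1 11 14)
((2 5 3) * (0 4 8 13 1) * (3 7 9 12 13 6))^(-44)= ((0 4 8 6 3 2 5 7 9 12 13 1))^(-44)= (0 3 9)(1 6 7)(2 12 4)(5 13 8)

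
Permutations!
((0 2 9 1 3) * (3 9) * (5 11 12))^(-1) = ((0 2 3)(1 9)(5 11 12))^(-1) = (0 3 2)(1 9)(5 12 11)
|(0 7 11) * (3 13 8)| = |(0 7 11)(3 13 8)| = 3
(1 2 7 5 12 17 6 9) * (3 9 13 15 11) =(1 2 7 5 12 17 6 13 15 11 3 9) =[0, 2, 7, 9, 4, 12, 13, 5, 8, 1, 10, 3, 17, 15, 14, 11, 16, 6]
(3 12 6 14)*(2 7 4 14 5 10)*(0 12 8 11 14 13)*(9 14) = (0 12 6 5 10 2 7 4 13)(3 8 11 9 14) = [12, 1, 7, 8, 13, 10, 5, 4, 11, 14, 2, 9, 6, 0, 3]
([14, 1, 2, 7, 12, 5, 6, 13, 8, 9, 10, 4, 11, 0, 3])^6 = (0 14 3 7 13)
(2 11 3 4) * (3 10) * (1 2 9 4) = [0, 2, 11, 1, 9, 5, 6, 7, 8, 4, 3, 10] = (1 2 11 10 3)(4 9)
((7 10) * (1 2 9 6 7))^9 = (1 6)(2 7)(9 10)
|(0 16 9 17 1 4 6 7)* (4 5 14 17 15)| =28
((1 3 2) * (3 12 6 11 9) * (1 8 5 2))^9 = (1 11)(3 6)(9 12)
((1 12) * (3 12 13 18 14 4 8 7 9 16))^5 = ((1 13 18 14 4 8 7 9 16 3 12))^5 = (1 8 12 4 3 14 16 18 9 13 7)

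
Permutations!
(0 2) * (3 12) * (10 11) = (0 2)(3 12)(10 11) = [2, 1, 0, 12, 4, 5, 6, 7, 8, 9, 11, 10, 3]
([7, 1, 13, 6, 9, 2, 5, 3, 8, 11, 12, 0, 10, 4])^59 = [11, 1, 5, 7, 13, 6, 3, 0, 8, 4, 12, 9, 10, 2]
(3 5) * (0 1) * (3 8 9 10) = (0 1)(3 5 8 9 10) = [1, 0, 2, 5, 4, 8, 6, 7, 9, 10, 3]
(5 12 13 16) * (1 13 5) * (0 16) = (0 16 1 13)(5 12) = [16, 13, 2, 3, 4, 12, 6, 7, 8, 9, 10, 11, 5, 0, 14, 15, 1]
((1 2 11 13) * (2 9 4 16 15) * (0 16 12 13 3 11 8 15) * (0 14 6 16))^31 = (1 9 4 12 13)(2 8 15)(3 11)(6 16 14)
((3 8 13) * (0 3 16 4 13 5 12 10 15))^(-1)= (0 15 10 12 5 8 3)(4 16 13)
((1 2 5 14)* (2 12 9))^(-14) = ((1 12 9 2 5 14))^(-14) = (1 5 9)(2 12 14)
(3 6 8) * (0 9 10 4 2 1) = (0 9 10 4 2 1)(3 6 8) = [9, 0, 1, 6, 2, 5, 8, 7, 3, 10, 4]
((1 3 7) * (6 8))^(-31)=(1 7 3)(6 8)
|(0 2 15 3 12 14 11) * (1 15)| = |(0 2 1 15 3 12 14 11)| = 8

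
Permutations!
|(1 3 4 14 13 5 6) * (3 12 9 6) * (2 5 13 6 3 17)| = |(1 12 9 3 4 14 6)(2 5 17)| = 21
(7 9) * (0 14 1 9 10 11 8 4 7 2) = [14, 9, 0, 3, 7, 5, 6, 10, 4, 2, 11, 8, 12, 13, 1] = (0 14 1 9 2)(4 7 10 11 8)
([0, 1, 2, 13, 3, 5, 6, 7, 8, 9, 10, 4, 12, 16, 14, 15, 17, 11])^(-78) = (17)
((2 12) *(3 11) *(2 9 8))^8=(12)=((2 12 9 8)(3 11))^8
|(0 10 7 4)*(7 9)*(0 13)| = |(0 10 9 7 4 13)| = 6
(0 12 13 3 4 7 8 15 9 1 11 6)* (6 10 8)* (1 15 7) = (0 12 13 3 4 1 11 10 8 7 6)(9 15) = [12, 11, 2, 4, 1, 5, 0, 6, 7, 15, 8, 10, 13, 3, 14, 9]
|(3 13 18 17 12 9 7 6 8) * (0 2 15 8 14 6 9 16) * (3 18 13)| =8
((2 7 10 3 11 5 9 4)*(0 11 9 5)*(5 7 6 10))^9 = (0 11)(2 3)(4 10)(5 7)(6 9)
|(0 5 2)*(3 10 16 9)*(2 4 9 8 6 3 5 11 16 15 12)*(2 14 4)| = 14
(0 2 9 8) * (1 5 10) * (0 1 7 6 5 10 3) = [2, 10, 9, 0, 4, 3, 5, 6, 1, 8, 7] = (0 2 9 8 1 10 7 6 5 3)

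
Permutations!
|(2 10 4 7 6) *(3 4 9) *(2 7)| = 10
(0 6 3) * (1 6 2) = [2, 6, 1, 0, 4, 5, 3] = (0 2 1 6 3)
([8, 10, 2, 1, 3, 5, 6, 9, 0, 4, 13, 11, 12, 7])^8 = [0, 10, 2, 1, 3, 5, 6, 9, 8, 4, 13, 11, 12, 7]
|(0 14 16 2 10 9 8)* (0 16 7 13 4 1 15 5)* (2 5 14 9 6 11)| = |(0 9 8 16 5)(1 15 14 7 13 4)(2 10 6 11)| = 60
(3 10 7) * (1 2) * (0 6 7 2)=(0 6 7 3 10 2 1)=[6, 0, 1, 10, 4, 5, 7, 3, 8, 9, 2]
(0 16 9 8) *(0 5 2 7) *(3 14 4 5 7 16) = (0 3 14 4 5 2 16 9 8 7) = [3, 1, 16, 14, 5, 2, 6, 0, 7, 8, 10, 11, 12, 13, 4, 15, 9]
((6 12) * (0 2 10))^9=(6 12)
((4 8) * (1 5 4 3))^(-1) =((1 5 4 8 3))^(-1) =(1 3 8 4 5)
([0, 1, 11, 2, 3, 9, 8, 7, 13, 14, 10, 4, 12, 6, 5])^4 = [0, 1, 2, 3, 4, 9, 8, 7, 13, 14, 10, 11, 12, 6, 5]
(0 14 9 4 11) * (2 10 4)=(0 14 9 2 10 4 11)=[14, 1, 10, 3, 11, 5, 6, 7, 8, 2, 4, 0, 12, 13, 9]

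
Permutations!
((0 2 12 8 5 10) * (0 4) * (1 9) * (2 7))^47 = ((0 7 2 12 8 5 10 4)(1 9))^47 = (0 4 10 5 8 12 2 7)(1 9)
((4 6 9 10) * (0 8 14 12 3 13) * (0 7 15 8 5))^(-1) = ((0 5)(3 13 7 15 8 14 12)(4 6 9 10))^(-1) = (0 5)(3 12 14 8 15 7 13)(4 10 9 6)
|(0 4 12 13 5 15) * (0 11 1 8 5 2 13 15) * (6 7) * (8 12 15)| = |(0 4 15 11 1 12 8 5)(2 13)(6 7)| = 8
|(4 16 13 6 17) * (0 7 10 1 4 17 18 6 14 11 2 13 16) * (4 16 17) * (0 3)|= |(0 7 10 1 16 17 4 3)(2 13 14 11)(6 18)|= 8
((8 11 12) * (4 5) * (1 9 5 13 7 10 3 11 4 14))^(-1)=((1 9 5 14)(3 11 12 8 4 13 7 10))^(-1)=(1 14 5 9)(3 10 7 13 4 8 12 11)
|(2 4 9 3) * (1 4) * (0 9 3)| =4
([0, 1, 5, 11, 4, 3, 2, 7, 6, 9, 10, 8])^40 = (2 8 3)(5 6 11)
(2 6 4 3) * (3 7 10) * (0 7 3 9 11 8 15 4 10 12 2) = (0 7 12 2 6 10 9 11 8 15 4 3) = [7, 1, 6, 0, 3, 5, 10, 12, 15, 11, 9, 8, 2, 13, 14, 4]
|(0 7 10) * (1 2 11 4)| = 12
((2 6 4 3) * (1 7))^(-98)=(7)(2 4)(3 6)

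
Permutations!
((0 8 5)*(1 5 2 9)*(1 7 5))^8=(0 2 7)(5 8 9)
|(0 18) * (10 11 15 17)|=|(0 18)(10 11 15 17)|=4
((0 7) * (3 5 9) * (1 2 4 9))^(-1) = ((0 7)(1 2 4 9 3 5))^(-1) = (0 7)(1 5 3 9 4 2)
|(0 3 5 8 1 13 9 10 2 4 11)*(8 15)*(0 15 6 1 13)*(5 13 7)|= 14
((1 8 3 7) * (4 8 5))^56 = ((1 5 4 8 3 7))^56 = (1 4 3)(5 8 7)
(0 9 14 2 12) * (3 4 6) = (0 9 14 2 12)(3 4 6) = [9, 1, 12, 4, 6, 5, 3, 7, 8, 14, 10, 11, 0, 13, 2]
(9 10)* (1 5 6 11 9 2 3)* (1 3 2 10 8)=(1 5 6 11 9 8)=[0, 5, 2, 3, 4, 6, 11, 7, 1, 8, 10, 9]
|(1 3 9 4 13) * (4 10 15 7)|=|(1 3 9 10 15 7 4 13)|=8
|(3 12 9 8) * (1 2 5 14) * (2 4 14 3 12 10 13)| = |(1 4 14)(2 5 3 10 13)(8 12 9)| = 15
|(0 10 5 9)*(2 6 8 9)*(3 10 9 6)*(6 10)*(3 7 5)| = |(0 9)(2 7 5)(3 6 8 10)| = 12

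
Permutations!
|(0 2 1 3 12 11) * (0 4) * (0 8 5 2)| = 8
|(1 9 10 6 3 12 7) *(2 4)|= 14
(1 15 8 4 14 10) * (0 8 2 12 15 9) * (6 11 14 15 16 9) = (0 8 4 15 2 12 16 9)(1 6 11 14 10) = [8, 6, 12, 3, 15, 5, 11, 7, 4, 0, 1, 14, 16, 13, 10, 2, 9]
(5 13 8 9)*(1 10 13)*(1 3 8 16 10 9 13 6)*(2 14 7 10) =(1 9 5 3 8 13 16 2 14 7 10 6) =[0, 9, 14, 8, 4, 3, 1, 10, 13, 5, 6, 11, 12, 16, 7, 15, 2]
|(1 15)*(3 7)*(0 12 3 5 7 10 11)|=|(0 12 3 10 11)(1 15)(5 7)|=10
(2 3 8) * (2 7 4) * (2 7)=(2 3 8)(4 7)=[0, 1, 3, 8, 7, 5, 6, 4, 2]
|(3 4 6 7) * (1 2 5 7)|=|(1 2 5 7 3 4 6)|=7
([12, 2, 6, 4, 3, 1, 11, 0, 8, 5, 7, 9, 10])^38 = (0 10)(1 6 9)(2 11 5)(7 12)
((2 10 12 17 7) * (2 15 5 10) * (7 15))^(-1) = ((5 10 12 17 15))^(-1) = (5 15 17 12 10)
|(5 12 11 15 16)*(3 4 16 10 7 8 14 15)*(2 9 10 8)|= 12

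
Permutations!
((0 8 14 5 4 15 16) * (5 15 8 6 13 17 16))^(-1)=(0 16 17 13 6)(4 5 15 14 8)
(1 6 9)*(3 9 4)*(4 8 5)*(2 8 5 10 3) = (1 6 5 4 2 8 10 3 9) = [0, 6, 8, 9, 2, 4, 5, 7, 10, 1, 3]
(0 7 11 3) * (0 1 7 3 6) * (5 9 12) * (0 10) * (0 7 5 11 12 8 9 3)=(1 5 3)(6 10 7 12 11)(8 9)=[0, 5, 2, 1, 4, 3, 10, 12, 9, 8, 7, 6, 11]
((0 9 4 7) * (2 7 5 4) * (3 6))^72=((0 9 2 7)(3 6)(4 5))^72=(9)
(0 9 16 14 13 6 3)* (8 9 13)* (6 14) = (0 13 14 8 9 16 6 3) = [13, 1, 2, 0, 4, 5, 3, 7, 9, 16, 10, 11, 12, 14, 8, 15, 6]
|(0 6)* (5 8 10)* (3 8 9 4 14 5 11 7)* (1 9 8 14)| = |(0 6)(1 9 4)(3 14 5 8 10 11 7)| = 42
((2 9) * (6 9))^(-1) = (2 9 6)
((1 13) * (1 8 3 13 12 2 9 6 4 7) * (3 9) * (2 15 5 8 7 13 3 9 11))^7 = ((1 12 15 5 8 11 2 9 6 4 13 7))^7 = (1 9 15 4 8 7 2 12 6 5 13 11)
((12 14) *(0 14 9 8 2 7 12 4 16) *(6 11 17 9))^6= (0 4)(2 9 11 12)(6 7 8 17)(14 16)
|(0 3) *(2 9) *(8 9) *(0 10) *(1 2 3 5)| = |(0 5 1 2 8 9 3 10)| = 8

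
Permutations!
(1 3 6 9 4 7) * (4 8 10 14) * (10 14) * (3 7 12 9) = [0, 7, 2, 6, 12, 5, 3, 1, 14, 8, 10, 11, 9, 13, 4] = (1 7)(3 6)(4 12 9 8 14)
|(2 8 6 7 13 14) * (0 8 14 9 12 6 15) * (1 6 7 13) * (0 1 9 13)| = 30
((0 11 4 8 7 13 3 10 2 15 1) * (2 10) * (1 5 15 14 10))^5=((0 11 4 8 7 13 3 2 14 10 1)(5 15))^5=(0 13 1 7 10 8 14 4 2 11 3)(5 15)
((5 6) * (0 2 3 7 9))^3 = (0 7 2 9 3)(5 6)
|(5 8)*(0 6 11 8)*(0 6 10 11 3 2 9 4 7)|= 11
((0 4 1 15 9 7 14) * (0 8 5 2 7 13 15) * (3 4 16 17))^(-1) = ((0 16 17 3 4 1)(2 7 14 8 5)(9 13 15))^(-1) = (0 1 4 3 17 16)(2 5 8 14 7)(9 15 13)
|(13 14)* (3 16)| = |(3 16)(13 14)| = 2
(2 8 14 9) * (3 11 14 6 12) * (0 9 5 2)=[9, 1, 8, 11, 4, 2, 12, 7, 6, 0, 10, 14, 3, 13, 5]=(0 9)(2 8 6 12 3 11 14 5)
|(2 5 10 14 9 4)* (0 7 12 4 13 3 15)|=12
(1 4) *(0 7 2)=(0 7 2)(1 4)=[7, 4, 0, 3, 1, 5, 6, 2]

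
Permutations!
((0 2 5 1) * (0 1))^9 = (5)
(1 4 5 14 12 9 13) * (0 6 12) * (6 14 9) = (0 14)(1 4 5 9 13)(6 12) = [14, 4, 2, 3, 5, 9, 12, 7, 8, 13, 10, 11, 6, 1, 0]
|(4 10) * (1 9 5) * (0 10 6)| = 12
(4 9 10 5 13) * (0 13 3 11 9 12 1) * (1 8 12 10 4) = [13, 0, 2, 11, 10, 3, 6, 7, 12, 4, 5, 9, 8, 1] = (0 13 1)(3 11 9 4 10 5)(8 12)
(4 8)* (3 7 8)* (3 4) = (3 7 8) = [0, 1, 2, 7, 4, 5, 6, 8, 3]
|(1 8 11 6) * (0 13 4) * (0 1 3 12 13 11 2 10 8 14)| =|(0 11 6 3 12 13 4 1 14)(2 10 8)| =9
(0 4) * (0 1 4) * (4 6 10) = [0, 6, 2, 3, 1, 5, 10, 7, 8, 9, 4] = (1 6 10 4)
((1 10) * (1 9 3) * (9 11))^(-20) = ((1 10 11 9 3))^(-20) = (11)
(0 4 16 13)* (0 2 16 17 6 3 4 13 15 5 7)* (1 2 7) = (0 13 7)(1 2 16 15 5)(3 4 17 6) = [13, 2, 16, 4, 17, 1, 3, 0, 8, 9, 10, 11, 12, 7, 14, 5, 15, 6]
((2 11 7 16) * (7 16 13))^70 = (2 11 16)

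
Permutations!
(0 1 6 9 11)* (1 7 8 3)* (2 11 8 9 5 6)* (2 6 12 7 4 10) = (0 4 10 2 11)(1 6 5 12 7 9 8 3) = [4, 6, 11, 1, 10, 12, 5, 9, 3, 8, 2, 0, 7]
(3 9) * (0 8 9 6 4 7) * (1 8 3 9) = [3, 8, 2, 6, 7, 5, 4, 0, 1, 9] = (9)(0 3 6 4 7)(1 8)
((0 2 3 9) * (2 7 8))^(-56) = (0 3 8)(2 7 9)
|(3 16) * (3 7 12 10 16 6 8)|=12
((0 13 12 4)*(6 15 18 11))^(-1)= (0 4 12 13)(6 11 18 15)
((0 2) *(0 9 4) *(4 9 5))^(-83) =(9)(0 2 5 4)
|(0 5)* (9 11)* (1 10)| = |(0 5)(1 10)(9 11)| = 2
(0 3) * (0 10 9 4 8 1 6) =(0 3 10 9 4 8 1 6) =[3, 6, 2, 10, 8, 5, 0, 7, 1, 4, 9]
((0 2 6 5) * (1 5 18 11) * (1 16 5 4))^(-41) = (0 2 6 18 11 16 5)(1 4)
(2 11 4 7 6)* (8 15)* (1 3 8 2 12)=(1 3 8 15 2 11 4 7 6 12)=[0, 3, 11, 8, 7, 5, 12, 6, 15, 9, 10, 4, 1, 13, 14, 2]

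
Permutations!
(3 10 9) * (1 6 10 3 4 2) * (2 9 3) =(1 6 10 3 2)(4 9) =[0, 6, 1, 2, 9, 5, 10, 7, 8, 4, 3]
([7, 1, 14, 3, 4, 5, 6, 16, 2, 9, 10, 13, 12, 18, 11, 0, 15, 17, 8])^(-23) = (0 7 16 15)(2 14 11 13 18 8)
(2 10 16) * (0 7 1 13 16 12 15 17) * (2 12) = (0 7 1 13 16 12 15 17)(2 10) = [7, 13, 10, 3, 4, 5, 6, 1, 8, 9, 2, 11, 15, 16, 14, 17, 12, 0]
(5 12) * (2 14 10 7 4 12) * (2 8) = (2 14 10 7 4 12 5 8) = [0, 1, 14, 3, 12, 8, 6, 4, 2, 9, 7, 11, 5, 13, 10]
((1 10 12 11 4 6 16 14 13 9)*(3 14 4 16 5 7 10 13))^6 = (4 11 10 5)(6 16 12 7) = ((1 13 9)(3 14)(4 6 5 7 10 12 11 16))^6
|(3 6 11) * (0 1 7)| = 3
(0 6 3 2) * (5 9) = (0 6 3 2)(5 9) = [6, 1, 0, 2, 4, 9, 3, 7, 8, 5]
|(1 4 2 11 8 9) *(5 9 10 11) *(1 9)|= |(1 4 2 5)(8 10 11)|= 12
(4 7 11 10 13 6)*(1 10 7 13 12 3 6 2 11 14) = (1 10 12 3 6 4 13 2 11 7 14) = [0, 10, 11, 6, 13, 5, 4, 14, 8, 9, 12, 7, 3, 2, 1]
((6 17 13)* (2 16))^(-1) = (2 16)(6 13 17)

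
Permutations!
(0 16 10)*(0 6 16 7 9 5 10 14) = (0 7 9 5 10 6 16 14) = [7, 1, 2, 3, 4, 10, 16, 9, 8, 5, 6, 11, 12, 13, 0, 15, 14]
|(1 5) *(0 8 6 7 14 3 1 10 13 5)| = |(0 8 6 7 14 3 1)(5 10 13)| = 21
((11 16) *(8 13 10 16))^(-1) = ((8 13 10 16 11))^(-1) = (8 11 16 10 13)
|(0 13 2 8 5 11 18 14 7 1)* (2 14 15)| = |(0 13 14 7 1)(2 8 5 11 18 15)| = 30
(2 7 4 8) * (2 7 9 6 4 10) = (2 9 6 4 8 7 10) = [0, 1, 9, 3, 8, 5, 4, 10, 7, 6, 2]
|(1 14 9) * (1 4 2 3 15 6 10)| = |(1 14 9 4 2 3 15 6 10)| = 9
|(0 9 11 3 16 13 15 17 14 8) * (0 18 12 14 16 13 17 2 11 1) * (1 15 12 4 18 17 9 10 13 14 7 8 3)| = |(0 10 13 12 7 8 17 16 9 15 2 11 1)(3 14)(4 18)| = 26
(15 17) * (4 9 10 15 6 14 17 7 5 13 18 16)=[0, 1, 2, 3, 9, 13, 14, 5, 8, 10, 15, 11, 12, 18, 17, 7, 4, 6, 16]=(4 9 10 15 7 5 13 18 16)(6 14 17)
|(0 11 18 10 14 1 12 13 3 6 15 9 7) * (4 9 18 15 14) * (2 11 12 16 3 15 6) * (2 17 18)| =17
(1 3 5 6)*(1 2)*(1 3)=(2 3 5 6)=[0, 1, 3, 5, 4, 6, 2]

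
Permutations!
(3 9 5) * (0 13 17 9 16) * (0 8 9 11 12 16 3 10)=(0 13 17 11 12 16 8 9 5 10)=[13, 1, 2, 3, 4, 10, 6, 7, 9, 5, 0, 12, 16, 17, 14, 15, 8, 11]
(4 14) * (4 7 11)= (4 14 7 11)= [0, 1, 2, 3, 14, 5, 6, 11, 8, 9, 10, 4, 12, 13, 7]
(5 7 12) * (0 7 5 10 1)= (0 7 12 10 1)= [7, 0, 2, 3, 4, 5, 6, 12, 8, 9, 1, 11, 10]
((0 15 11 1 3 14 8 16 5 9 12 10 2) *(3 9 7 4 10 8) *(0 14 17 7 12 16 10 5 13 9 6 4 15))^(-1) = (1 11 15 7 17 3 14 2 10 8 12 5 4 6)(9 13 16)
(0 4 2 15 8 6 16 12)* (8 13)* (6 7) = (0 4 2 15 13 8 7 6 16 12) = [4, 1, 15, 3, 2, 5, 16, 6, 7, 9, 10, 11, 0, 8, 14, 13, 12]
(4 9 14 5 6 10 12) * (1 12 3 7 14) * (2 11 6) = (1 12 4 9)(2 11 6 10 3 7 14 5) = [0, 12, 11, 7, 9, 2, 10, 14, 8, 1, 3, 6, 4, 13, 5]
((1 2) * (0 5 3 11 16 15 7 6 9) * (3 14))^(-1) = ((0 5 14 3 11 16 15 7 6 9)(1 2))^(-1) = (0 9 6 7 15 16 11 3 14 5)(1 2)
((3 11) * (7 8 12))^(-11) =(3 11)(7 8 12)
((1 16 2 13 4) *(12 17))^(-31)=(1 4 13 2 16)(12 17)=((1 16 2 13 4)(12 17))^(-31)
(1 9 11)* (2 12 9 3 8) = (1 3 8 2 12 9 11) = [0, 3, 12, 8, 4, 5, 6, 7, 2, 11, 10, 1, 9]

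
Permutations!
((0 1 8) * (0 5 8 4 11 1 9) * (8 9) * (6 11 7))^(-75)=(11)(0 8 5 9)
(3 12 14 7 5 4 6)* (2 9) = (2 9)(3 12 14 7 5 4 6) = [0, 1, 9, 12, 6, 4, 3, 5, 8, 2, 10, 11, 14, 13, 7]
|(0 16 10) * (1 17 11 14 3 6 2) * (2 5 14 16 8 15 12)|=20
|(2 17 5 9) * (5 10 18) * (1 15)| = 6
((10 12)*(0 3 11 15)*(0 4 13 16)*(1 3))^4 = ((0 1 3 11 15 4 13 16)(10 12))^4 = (0 15)(1 4)(3 13)(11 16)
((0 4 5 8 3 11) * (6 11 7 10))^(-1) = (0 11 6 10 7 3 8 5 4)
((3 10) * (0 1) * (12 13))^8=(13)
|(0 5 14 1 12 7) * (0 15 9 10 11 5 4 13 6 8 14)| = |(0 4 13 6 8 14 1 12 7 15 9 10 11 5)| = 14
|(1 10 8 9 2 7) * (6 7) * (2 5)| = 8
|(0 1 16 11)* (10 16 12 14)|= |(0 1 12 14 10 16 11)|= 7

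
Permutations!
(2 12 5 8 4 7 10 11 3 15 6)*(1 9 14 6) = (1 9 14 6 2 12 5 8 4 7 10 11 3 15) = [0, 9, 12, 15, 7, 8, 2, 10, 4, 14, 11, 3, 5, 13, 6, 1]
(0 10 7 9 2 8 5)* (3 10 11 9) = (0 11 9 2 8 5)(3 10 7) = [11, 1, 8, 10, 4, 0, 6, 3, 5, 2, 7, 9]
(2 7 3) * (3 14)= [0, 1, 7, 2, 4, 5, 6, 14, 8, 9, 10, 11, 12, 13, 3]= (2 7 14 3)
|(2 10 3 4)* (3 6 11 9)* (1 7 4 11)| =|(1 7 4 2 10 6)(3 11 9)| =6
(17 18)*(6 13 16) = (6 13 16)(17 18) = [0, 1, 2, 3, 4, 5, 13, 7, 8, 9, 10, 11, 12, 16, 14, 15, 6, 18, 17]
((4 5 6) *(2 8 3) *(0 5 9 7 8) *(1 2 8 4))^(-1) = ((0 5 6 1 2)(3 8)(4 9 7))^(-1) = (0 2 1 6 5)(3 8)(4 7 9)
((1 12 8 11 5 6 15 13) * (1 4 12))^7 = (4 13 15 6 5 11 8 12)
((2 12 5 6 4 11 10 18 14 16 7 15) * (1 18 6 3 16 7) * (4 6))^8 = (1 3 12 15 14)(2 7 18 16 5)(4 10 11)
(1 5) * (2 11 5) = (1 2 11 5) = [0, 2, 11, 3, 4, 1, 6, 7, 8, 9, 10, 5]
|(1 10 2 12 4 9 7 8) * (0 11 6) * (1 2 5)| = 6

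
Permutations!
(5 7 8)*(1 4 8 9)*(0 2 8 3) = [2, 4, 8, 0, 3, 7, 6, 9, 5, 1] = (0 2 8 5 7 9 1 4 3)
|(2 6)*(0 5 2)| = |(0 5 2 6)| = 4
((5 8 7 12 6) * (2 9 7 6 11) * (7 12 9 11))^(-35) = ((2 11)(5 8 6)(7 9 12))^(-35) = (2 11)(5 8 6)(7 9 12)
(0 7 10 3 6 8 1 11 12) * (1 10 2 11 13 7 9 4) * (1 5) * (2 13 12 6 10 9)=(0 2 11 6 8 9 4 5 1 12)(3 10)(7 13)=[2, 12, 11, 10, 5, 1, 8, 13, 9, 4, 3, 6, 0, 7]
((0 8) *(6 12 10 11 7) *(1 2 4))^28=(1 2 4)(6 11 12 7 10)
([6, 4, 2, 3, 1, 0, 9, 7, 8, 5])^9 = (0 6 9 5)(1 4)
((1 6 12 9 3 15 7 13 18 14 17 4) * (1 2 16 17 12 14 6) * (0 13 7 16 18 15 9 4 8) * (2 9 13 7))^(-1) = (0 8 17 16 15 13 3 9 4 12 14 6 18 2 7)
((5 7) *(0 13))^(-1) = (0 13)(5 7)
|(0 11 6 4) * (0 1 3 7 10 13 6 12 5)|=|(0 11 12 5)(1 3 7 10 13 6 4)|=28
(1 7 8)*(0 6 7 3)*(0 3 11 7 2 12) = (0 6 2 12)(1 11 7 8) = [6, 11, 12, 3, 4, 5, 2, 8, 1, 9, 10, 7, 0]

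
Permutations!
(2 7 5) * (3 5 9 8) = [0, 1, 7, 5, 4, 2, 6, 9, 3, 8] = (2 7 9 8 3 5)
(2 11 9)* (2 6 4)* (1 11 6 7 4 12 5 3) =[0, 11, 6, 1, 2, 3, 12, 4, 8, 7, 10, 9, 5] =(1 11 9 7 4 2 6 12 5 3)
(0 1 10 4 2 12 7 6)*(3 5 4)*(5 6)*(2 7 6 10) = (0 1 2 12 6)(3 10)(4 7 5) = [1, 2, 12, 10, 7, 4, 0, 5, 8, 9, 3, 11, 6]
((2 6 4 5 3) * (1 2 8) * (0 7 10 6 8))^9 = (0 10 4 3 7 6 5)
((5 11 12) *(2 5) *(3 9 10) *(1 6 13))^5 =(1 13 6)(2 5 11 12)(3 10 9)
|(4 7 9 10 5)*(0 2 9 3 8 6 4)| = |(0 2 9 10 5)(3 8 6 4 7)| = 5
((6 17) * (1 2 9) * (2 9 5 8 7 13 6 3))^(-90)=((1 9)(2 5 8 7 13 6 17 3))^(-90)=(2 17 13 8)(3 6 7 5)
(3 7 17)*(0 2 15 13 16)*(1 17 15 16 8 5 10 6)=(0 2 16)(1 17 3 7 15 13 8 5 10 6)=[2, 17, 16, 7, 4, 10, 1, 15, 5, 9, 6, 11, 12, 8, 14, 13, 0, 3]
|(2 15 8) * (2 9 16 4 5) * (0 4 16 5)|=10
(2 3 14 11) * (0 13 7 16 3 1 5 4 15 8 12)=(0 13 7 16 3 14 11 2 1 5 4 15 8 12)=[13, 5, 1, 14, 15, 4, 6, 16, 12, 9, 10, 2, 0, 7, 11, 8, 3]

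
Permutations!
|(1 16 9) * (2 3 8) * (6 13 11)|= |(1 16 9)(2 3 8)(6 13 11)|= 3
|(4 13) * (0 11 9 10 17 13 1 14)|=9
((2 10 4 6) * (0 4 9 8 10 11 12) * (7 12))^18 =((0 4 6 2 11 7 12)(8 10 9))^18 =(0 11 4 7 6 12 2)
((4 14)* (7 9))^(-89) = (4 14)(7 9)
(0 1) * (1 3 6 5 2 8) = (0 3 6 5 2 8 1) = [3, 0, 8, 6, 4, 2, 5, 7, 1]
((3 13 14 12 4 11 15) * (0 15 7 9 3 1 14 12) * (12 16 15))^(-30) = (0 3)(1 7)(4 16)(9 14)(11 15)(12 13)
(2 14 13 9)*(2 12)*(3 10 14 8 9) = [0, 1, 8, 10, 4, 5, 6, 7, 9, 12, 14, 11, 2, 3, 13] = (2 8 9 12)(3 10 14 13)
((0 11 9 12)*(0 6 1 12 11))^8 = (1 6 12)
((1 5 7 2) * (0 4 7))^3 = (0 2)(1 4)(5 7)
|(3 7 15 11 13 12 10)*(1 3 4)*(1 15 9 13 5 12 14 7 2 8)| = 12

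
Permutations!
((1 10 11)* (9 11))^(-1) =((1 10 9 11))^(-1) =(1 11 9 10)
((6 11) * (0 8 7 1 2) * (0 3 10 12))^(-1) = (0 12 10 3 2 1 7 8)(6 11)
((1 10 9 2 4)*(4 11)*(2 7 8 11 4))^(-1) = (1 4 2 11 8 7 9 10) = ((1 10 9 7 8 11 2 4))^(-1)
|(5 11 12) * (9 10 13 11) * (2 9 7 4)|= |(2 9 10 13 11 12 5 7 4)|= 9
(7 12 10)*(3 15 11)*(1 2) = (1 2)(3 15 11)(7 12 10) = [0, 2, 1, 15, 4, 5, 6, 12, 8, 9, 7, 3, 10, 13, 14, 11]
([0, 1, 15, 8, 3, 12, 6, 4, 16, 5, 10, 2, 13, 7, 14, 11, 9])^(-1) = [0, 1, 11, 4, 7, 9, 6, 13, 3, 16, 10, 15, 5, 12, 14, 2, 8]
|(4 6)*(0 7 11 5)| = |(0 7 11 5)(4 6)| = 4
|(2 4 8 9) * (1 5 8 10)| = |(1 5 8 9 2 4 10)| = 7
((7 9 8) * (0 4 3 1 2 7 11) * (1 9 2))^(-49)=((0 4 3 9 8 11)(2 7))^(-49)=(0 11 8 9 3 4)(2 7)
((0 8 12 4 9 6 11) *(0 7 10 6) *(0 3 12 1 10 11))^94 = ((0 8 1 10 6)(3 12 4 9)(7 11))^94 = (0 6 10 1 8)(3 4)(9 12)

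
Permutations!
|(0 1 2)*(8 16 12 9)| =|(0 1 2)(8 16 12 9)| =12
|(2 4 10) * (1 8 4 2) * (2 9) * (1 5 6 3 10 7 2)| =12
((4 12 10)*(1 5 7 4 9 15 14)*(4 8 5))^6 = (1 14 15 9 10 12 4)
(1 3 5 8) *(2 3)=[0, 2, 3, 5, 4, 8, 6, 7, 1]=(1 2 3 5 8)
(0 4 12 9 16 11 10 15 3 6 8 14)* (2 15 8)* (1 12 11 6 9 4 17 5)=(0 17 5 1 12 4 11 10 8 14)(2 15 3 9 16 6)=[17, 12, 15, 9, 11, 1, 2, 7, 14, 16, 8, 10, 4, 13, 0, 3, 6, 5]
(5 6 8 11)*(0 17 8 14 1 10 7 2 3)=[17, 10, 3, 0, 4, 6, 14, 2, 11, 9, 7, 5, 12, 13, 1, 15, 16, 8]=(0 17 8 11 5 6 14 1 10 7 2 3)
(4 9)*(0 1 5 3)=[1, 5, 2, 0, 9, 3, 6, 7, 8, 4]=(0 1 5 3)(4 9)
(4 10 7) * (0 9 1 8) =(0 9 1 8)(4 10 7) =[9, 8, 2, 3, 10, 5, 6, 4, 0, 1, 7]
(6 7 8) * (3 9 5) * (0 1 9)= (0 1 9 5 3)(6 7 8)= [1, 9, 2, 0, 4, 3, 7, 8, 6, 5]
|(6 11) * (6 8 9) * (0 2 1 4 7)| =|(0 2 1 4 7)(6 11 8 9)| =20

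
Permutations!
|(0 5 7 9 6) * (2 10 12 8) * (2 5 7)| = |(0 7 9 6)(2 10 12 8 5)| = 20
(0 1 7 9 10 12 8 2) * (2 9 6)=(0 1 7 6 2)(8 9 10 12)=[1, 7, 0, 3, 4, 5, 2, 6, 9, 10, 12, 11, 8]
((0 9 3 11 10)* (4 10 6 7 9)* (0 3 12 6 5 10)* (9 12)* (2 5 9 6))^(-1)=(0 4)(2 12 7 6 9 11 3 10 5)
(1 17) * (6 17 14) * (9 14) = [0, 9, 2, 3, 4, 5, 17, 7, 8, 14, 10, 11, 12, 13, 6, 15, 16, 1] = (1 9 14 6 17)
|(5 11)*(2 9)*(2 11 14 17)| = 6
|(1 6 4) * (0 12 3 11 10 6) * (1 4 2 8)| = |(0 12 3 11 10 6 2 8 1)| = 9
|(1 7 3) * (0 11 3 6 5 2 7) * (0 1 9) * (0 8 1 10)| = |(0 11 3 9 8 1 10)(2 7 6 5)| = 28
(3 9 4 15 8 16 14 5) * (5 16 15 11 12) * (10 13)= (3 9 4 11 12 5)(8 15)(10 13)(14 16)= [0, 1, 2, 9, 11, 3, 6, 7, 15, 4, 13, 12, 5, 10, 16, 8, 14]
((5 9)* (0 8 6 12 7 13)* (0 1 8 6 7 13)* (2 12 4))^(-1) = (0 7 8 1 13 12 2 4 6)(5 9)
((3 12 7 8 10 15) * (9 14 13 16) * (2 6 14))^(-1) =((2 6 14 13 16 9)(3 12 7 8 10 15))^(-1) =(2 9 16 13 14 6)(3 15 10 8 7 12)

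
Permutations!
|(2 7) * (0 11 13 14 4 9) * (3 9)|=14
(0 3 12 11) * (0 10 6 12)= (0 3)(6 12 11 10)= [3, 1, 2, 0, 4, 5, 12, 7, 8, 9, 6, 10, 11]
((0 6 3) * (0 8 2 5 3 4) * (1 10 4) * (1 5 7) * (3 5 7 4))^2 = (0 7 10 8 4 6 1 3 2)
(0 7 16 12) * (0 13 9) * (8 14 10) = [7, 1, 2, 3, 4, 5, 6, 16, 14, 0, 8, 11, 13, 9, 10, 15, 12] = (0 7 16 12 13 9)(8 14 10)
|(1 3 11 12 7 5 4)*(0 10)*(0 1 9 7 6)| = 28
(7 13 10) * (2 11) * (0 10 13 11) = (13)(0 10 7 11 2) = [10, 1, 0, 3, 4, 5, 6, 11, 8, 9, 7, 2, 12, 13]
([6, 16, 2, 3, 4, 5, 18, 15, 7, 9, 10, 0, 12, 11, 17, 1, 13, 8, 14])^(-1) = [11, 15, 2, 3, 4, 5, 0, 8, 17, 9, 10, 13, 12, 16, 18, 7, 1, 14, 6]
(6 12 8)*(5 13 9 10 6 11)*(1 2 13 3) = (1 2 13 9 10 6 12 8 11 5 3) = [0, 2, 13, 1, 4, 3, 12, 7, 11, 10, 6, 5, 8, 9]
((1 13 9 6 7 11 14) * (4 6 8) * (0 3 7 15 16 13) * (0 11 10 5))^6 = ((0 3 7 10 5)(1 11 14)(4 6 15 16 13 9 8))^6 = (0 3 7 10 5)(4 8 9 13 16 15 6)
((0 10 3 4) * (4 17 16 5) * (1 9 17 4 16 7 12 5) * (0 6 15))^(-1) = (0 15 6 4 3 10)(1 16 5 12 7 17 9)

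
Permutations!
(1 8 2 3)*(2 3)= [0, 8, 2, 1, 4, 5, 6, 7, 3]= (1 8 3)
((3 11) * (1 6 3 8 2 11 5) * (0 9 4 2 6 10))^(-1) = ((0 9 4 2 11 8 6 3 5 1 10))^(-1) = (0 10 1 5 3 6 8 11 2 4 9)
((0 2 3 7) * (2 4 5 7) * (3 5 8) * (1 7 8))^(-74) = (0 1)(2 8)(3 5)(4 7)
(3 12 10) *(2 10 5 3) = (2 10)(3 12 5) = [0, 1, 10, 12, 4, 3, 6, 7, 8, 9, 2, 11, 5]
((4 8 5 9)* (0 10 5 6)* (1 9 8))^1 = (0 10 5 8 6)(1 9 4)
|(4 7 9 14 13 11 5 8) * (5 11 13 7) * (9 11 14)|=3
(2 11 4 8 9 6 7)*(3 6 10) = (2 11 4 8 9 10 3 6 7) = [0, 1, 11, 6, 8, 5, 7, 2, 9, 10, 3, 4]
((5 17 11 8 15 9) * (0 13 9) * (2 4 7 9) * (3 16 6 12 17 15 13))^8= (0 13 3 2 16 4 6 7 12 9 17 5 11 15 8)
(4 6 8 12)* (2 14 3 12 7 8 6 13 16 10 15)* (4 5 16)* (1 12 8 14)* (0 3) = (0 3 8 7 14)(1 12 5 16 10 15 2)(4 13) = [3, 12, 1, 8, 13, 16, 6, 14, 7, 9, 15, 11, 5, 4, 0, 2, 10]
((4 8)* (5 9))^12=((4 8)(5 9))^12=(9)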